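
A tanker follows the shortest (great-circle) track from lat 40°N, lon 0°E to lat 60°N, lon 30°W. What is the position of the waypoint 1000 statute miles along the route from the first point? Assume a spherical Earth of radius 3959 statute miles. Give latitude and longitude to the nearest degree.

Convert each endpoint to a unit vector on the sphere (x = cos φ cos λ, y = cos φ sin λ, z = sin φ).
The central angle between the endpoints is δ = arccos(p₁·p₂) ≈ 0.477 rad (27.3°). The total great-circle distance is δ·R ≈ 0.477 × 3959 ≈ 1888 mi, so the target fraction is f = 1000/1888 ≈ 0.530.
Interpolate at f ≈ 0.530 with slerp weights a = sin((1−f)δ)/sin δ ≈ 0.485, b = sin(fδ)/sin δ ≈ 0.544.
p = a·p₁ + b·p₂ ≈ (0.607, -0.136, 0.783); φ = arcsin(p_z) ≈ 51.53°, λ = atan2(p_y, p_x) ≈ -12.64°.

≈ lat 52°N, lon 13°W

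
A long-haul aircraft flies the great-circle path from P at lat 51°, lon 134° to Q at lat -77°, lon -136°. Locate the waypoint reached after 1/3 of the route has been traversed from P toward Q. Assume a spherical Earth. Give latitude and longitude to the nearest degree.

Convert each endpoint to a unit vector on the sphere (x = cos φ cos λ, y = cos φ sin λ, z = sin φ).
The central angle between the endpoints is δ = arccos(p₁·p₂) ≈ 2.430 rad (139.2°).
Interpolate at f = 1/3 with slerp weights a = sin((1−f)δ)/sin δ ≈ 1.529, b = sin(fδ)/sin δ ≈ 1.109.
p = a·p₁ + b·p₂ ≈ (-0.848, 0.519, 0.108); φ = arcsin(p_z) ≈ 6.20°, λ = atan2(p_y, p_x) ≈ 148.53°.

≈ lat 6°, lon 149°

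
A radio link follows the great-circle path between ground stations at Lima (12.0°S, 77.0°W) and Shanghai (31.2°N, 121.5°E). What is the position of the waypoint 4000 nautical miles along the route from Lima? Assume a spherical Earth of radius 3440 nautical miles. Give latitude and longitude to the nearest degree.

≈ (38°N, 124°W)

Write both endpoints as unit vectors p₁, p₂ with components (cos φ cos λ, cos φ sin λ, sin φ).
The central angle between the endpoints is δ = arccos(p₁·p₂) ≈ 2.693 rad (154.3°). The total great-circle distance is δ·R ≈ 2.693 × 3440 ≈ 9265 nmi, so the target fraction is f = 4000/9265 ≈ 0.432.
Interpolate at f ≈ 0.432 with slerp weights a = sin((1−f)δ)/sin δ ≈ 2.305, b = sin(fδ)/sin δ ≈ 2.117.
p = a·p₁ + b·p₂ ≈ (-0.439, -0.652, 0.618); φ = arcsin(p_z) ≈ 38.14°, λ = atan2(p_y, p_x) ≈ -123.94°.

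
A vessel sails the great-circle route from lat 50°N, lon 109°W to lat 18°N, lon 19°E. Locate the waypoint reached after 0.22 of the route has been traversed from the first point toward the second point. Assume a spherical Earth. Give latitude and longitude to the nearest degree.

Convert each endpoint to a unit vector on the sphere (x = cos φ cos λ, y = cos φ sin λ, z = sin φ).
The central angle between the endpoints is δ = arccos(p₁·p₂) ≈ 1.711 rad (98.0°).
Interpolate at f = 0.22 with slerp weights a = sin((1−f)δ)/sin δ ≈ 0.982, b = sin(fδ)/sin δ ≈ 0.371.
p = a·p₁ + b·p₂ ≈ (0.128, -0.482, 0.867); φ = arcsin(p_z) ≈ 60.09°, λ = atan2(p_y, p_x) ≈ -75.08°.

≈ lat 60°N, lon 75°W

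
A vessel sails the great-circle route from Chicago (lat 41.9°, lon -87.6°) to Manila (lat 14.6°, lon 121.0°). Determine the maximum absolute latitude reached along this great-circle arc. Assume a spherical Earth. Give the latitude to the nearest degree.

≈ 67°

The great circle lies in the plane with unit normal n̂ = (p₁ × p₂)/|p₁ × p₂|.
Here n̂_z ≈ -0.389; the vertex latitude is φ_max = arccos|n̂_z| ≈ 67.1°.
Check via Clairaut: cos φ_max = |cos φ₁| · sin C = cos(41.9°)·sin(31.5°) ≈ 0.389, again giving ≈ 67.1°.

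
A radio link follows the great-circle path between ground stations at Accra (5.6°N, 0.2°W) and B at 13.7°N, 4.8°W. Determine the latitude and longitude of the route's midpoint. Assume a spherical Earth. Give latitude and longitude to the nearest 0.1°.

≈ 9.7°N, 2.5°W

Write both endpoints as unit vectors p₁, p₂ with components (cos φ cos λ, cos φ sin λ, sin φ).
The central angle between the endpoints is δ = arccos(p₁·p₂) ≈ 0.162 rad (9.3°).
Interpolate at f = 1/2 with slerp weights a = sin((1−f)δ)/sin δ ≈ 0.502, b = sin(fδ)/sin δ ≈ 0.502.
p = a·p₁ + b·p₂ ≈ (0.985, -0.043, 0.168); φ = arcsin(p_z) ≈ 9.66°, λ = atan2(p_y, p_x) ≈ -2.47°.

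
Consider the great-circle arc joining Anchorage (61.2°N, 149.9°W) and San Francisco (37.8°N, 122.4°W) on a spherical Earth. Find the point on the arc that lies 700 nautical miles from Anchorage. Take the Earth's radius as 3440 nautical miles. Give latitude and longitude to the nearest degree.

≈ 53°N, 135°W

From cos δ = sin φ₁ sin φ₂ + cos φ₁ cos φ₂ cos Δλ, the central angle is δ ≈ 0.506 rad (29.0°). The total great-circle distance is δ·R ≈ 0.506 × 3440 ≈ 1740 nmi, so the target fraction is f = 700/1740 ≈ 0.402.
Interpolate at f ≈ 0.402 with slerp weights a = sin((1−f)δ)/sin δ ≈ 0.615, b = sin(fδ)/sin δ ≈ 0.417.
p = a·p₁ + b·p₂ ≈ (-0.433, -0.427, 0.794); φ = arcsin(p_z) ≈ 52.58°, λ = atan2(p_y, p_x) ≈ -135.40°.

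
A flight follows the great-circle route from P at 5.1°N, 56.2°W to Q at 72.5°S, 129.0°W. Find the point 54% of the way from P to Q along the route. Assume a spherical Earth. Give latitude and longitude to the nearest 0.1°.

Convert each endpoint to a unit vector on the sphere (x = cos φ cos λ, y = cos φ sin λ, z = sin φ).
The central angle between the endpoints is δ = arccos(p₁·p₂) ≈ 1.567 rad (89.8°).
Interpolate at f = 0.54 with slerp weights a = sin((1−f)δ)/sin δ ≈ 0.660, b = sin(fδ)/sin δ ≈ 0.749.
p = a·p₁ + b·p₂ ≈ (0.224, -0.721, -0.655); φ = arcsin(p_z) ≈ -40.95°, λ = atan2(p_y, p_x) ≈ -72.75°.

≈ 41.0°S, 72.7°W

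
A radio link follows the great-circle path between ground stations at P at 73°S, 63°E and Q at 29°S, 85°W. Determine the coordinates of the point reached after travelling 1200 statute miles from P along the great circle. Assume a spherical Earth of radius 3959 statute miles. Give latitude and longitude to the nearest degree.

≈ 82°S, 16°W

The haversine formula gives a central angle δ ≈ 1.321 rad (75.7°) between the endpoints. The total great-circle distance is δ·R ≈ 1.321 × 3959 ≈ 5232 mi, so the target fraction is f = 1200/5232 ≈ 0.229.
Interpolate at f ≈ 0.229 with slerp weights a = sin((1−f)δ)/sin δ ≈ 0.878, b = sin(fδ)/sin δ ≈ 0.308.
p = a·p₁ + b·p₂ ≈ (0.140, -0.040, -0.989); φ = arcsin(p_z) ≈ -81.63°, λ = atan2(p_y, p_x) ≈ -15.76°.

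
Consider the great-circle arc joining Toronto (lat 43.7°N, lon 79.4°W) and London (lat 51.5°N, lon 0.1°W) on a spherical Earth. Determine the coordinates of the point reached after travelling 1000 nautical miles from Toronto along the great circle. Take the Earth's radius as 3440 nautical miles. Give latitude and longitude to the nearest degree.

≈ lat 52°N, lon 58°W

Write both endpoints as unit vectors p₁, p₂ with components (cos φ cos λ, cos φ sin λ, sin φ).
The central angle between the endpoints is δ = arccos(p₁·p₂) ≈ 0.897 rad (51.4°). The total great-circle distance is δ·R ≈ 0.897 × 3440 ≈ 3084 nmi, so the target fraction is f = 1000/3084 ≈ 0.324.
Interpolate at f ≈ 0.324 with slerp weights a = sin((1−f)δ)/sin δ ≈ 0.729, b = sin(fδ)/sin δ ≈ 0.367.
p = a·p₁ + b·p₂ ≈ (0.325, -0.518, 0.791); φ = arcsin(p_z) ≈ 52.26°, λ = atan2(p_y, p_x) ≈ -57.89°.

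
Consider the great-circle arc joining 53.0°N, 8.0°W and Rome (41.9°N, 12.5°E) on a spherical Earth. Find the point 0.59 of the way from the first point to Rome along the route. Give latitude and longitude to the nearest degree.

≈ 47°N, 5°E

Write both endpoints as unit vectors p₁, p₂ with components (cos φ cos λ, cos φ sin λ, sin φ).
The central angle between the endpoints is δ = arccos(p₁·p₂) ≈ 0.308 rad (17.7°).
Interpolate at f = 0.59 with slerp weights a = sin((1−f)δ)/sin δ ≈ 0.415, b = sin(fδ)/sin δ ≈ 0.596.
p = a·p₁ + b·p₂ ≈ (0.681, 0.061, 0.730); φ = arcsin(p_z) ≈ 46.88°, λ = atan2(p_y, p_x) ≈ 5.14°.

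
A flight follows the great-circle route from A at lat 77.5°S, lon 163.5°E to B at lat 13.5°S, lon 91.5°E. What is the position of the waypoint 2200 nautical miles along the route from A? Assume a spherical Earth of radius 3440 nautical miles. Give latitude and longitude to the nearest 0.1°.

Write both endpoints as unit vectors p₁, p₂ with components (cos φ cos λ, cos φ sin λ, sin φ).
The central angle between the endpoints is δ = arccos(p₁·p₂) ≈ 1.273 rad (73.0°). The total great-circle distance is δ·R ≈ 1.273 × 3440 ≈ 4381 nmi, so the target fraction is f = 2200/4381 ≈ 0.502.
Interpolate at f ≈ 0.502 with slerp weights a = sin((1−f)δ)/sin δ ≈ 0.620, b = sin(fδ)/sin δ ≈ 0.624.
p = a·p₁ + b·p₂ ≈ (-0.144, 0.645, -0.751); φ = arcsin(p_z) ≈ -48.64°, λ = atan2(p_y, p_x) ≈ 102.63°.

≈ lat 48.6°S, lon 102.6°E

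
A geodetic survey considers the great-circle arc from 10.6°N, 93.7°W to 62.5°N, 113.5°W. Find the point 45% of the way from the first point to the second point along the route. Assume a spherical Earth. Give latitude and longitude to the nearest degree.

≈ 34°N, 99°W

From cos δ = sin φ₁ sin φ₂ + cos φ₁ cos φ₂ cos Δλ, the central angle is δ ≈ 0.939 rad (53.8°).
Interpolate at f = 0.45 with slerp weights a = sin((1−f)δ)/sin δ ≈ 0.612, b = sin(fδ)/sin δ ≈ 0.508.
p = a·p₁ + b·p₂ ≈ (-0.132, -0.816, 0.563); φ = arcsin(p_z) ≈ 34.29°, λ = atan2(p_y, p_x) ≈ -99.22°.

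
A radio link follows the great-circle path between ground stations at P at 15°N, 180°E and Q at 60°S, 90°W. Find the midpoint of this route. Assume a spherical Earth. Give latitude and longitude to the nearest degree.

From cos δ = sin φ₁ sin φ₂ + cos φ₁ cos φ₂ cos Δλ, the central angle is δ ≈ 1.797 rad (103.0°).
Interpolate at f = 1/2 with slerp weights a = sin((1−f)δ)/sin δ ≈ 0.803, b = sin(fδ)/sin δ ≈ 0.803.
p = a·p₁ + b·p₂ ≈ (-0.775, -0.401, -0.487); φ = arcsin(p_z) ≈ -29.17°, λ = atan2(p_y, p_x) ≈ -152.63°.

≈ 29°S, 153°W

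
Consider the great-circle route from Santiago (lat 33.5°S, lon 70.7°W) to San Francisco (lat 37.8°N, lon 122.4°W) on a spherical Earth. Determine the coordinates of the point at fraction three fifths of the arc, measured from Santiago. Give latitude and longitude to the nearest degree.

Convert each endpoint to a unit vector on the sphere (x = cos φ cos λ, y = cos φ sin λ, z = sin φ).
The central angle between the endpoints is δ = arccos(p₁·p₂) ≈ 1.501 rad (86.0°).
Interpolate at f = 3/5 with slerp weights a = sin((1−f)δ)/sin δ ≈ 0.566, b = sin(fδ)/sin δ ≈ 0.786.
p = a·p₁ + b·p₂ ≈ (-0.177, -0.970, 0.169); φ = arcsin(p_z) ≈ 9.72°, λ = atan2(p_y, p_x) ≈ -100.32°.

≈ lat 10°N, lon 100°W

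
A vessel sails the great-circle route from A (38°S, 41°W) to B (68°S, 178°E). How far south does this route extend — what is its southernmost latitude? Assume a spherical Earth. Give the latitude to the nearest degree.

The great circle lies in the plane with unit normal n̂ = (p₁ × p₂)/|p₁ × p₂|.
Here n̂_z ≈ -0.198; the vertex latitude is φ_max = arccos|n̂_z| ≈ 78.6°.

≈ 79°S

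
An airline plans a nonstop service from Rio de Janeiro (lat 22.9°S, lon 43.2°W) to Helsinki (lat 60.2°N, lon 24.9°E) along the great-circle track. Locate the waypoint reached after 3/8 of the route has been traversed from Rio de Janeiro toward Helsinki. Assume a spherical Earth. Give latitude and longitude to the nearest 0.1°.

≈ lat 10.6°N, lon 26.4°W

Write both endpoints as unit vectors p₁, p₂ with components (cos φ cos λ, cos φ sin λ, sin φ).
The central angle between the endpoints is δ = arccos(p₁·p₂) ≈ 1.738 rad (99.6°).
Interpolate at f = 3/8 with slerp weights a = sin((1−f)δ)/sin δ ≈ 0.898, b = sin(fδ)/sin δ ≈ 0.615.
p = a·p₁ + b·p₂ ≈ (0.880, -0.437, 0.185); φ = arcsin(p_z) ≈ 10.64°, λ = atan2(p_y, p_x) ≈ -26.42°.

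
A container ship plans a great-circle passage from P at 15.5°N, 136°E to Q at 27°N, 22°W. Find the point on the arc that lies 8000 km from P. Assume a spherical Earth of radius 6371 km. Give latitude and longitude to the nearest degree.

Convert each endpoint to a unit vector on the sphere (x = cos φ cos λ, y = cos φ sin λ, z = sin φ).
The central angle between the endpoints is δ = arccos(p₁·p₂) ≈ 2.311 rad (132.4°). The total great-circle distance is δ·R ≈ 2.311 × 6371 ≈ 14726 km, so the target fraction is f = 8000/14726 ≈ 0.543.
Interpolate at f ≈ 0.543 with slerp weights a = sin((1−f)δ)/sin δ ≈ 1.179, b = sin(fδ)/sin δ ≈ 1.288.
p = a·p₁ + b·p₂ ≈ (0.247, 0.359, 0.900); φ = arcsin(p_z) ≈ 64.15°, λ = atan2(p_y, p_x) ≈ 55.51°.

≈ 64°N, 56°E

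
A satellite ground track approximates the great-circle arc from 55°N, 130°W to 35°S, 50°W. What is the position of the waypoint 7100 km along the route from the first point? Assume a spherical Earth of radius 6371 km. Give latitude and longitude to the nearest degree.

From cos δ = sin φ₁ sin φ₂ + cos φ₁ cos φ₂ cos Δλ, the central angle is δ ≈ 1.970 rad (112.8°). The total great-circle distance is δ·R ≈ 1.970 × 6371 ≈ 12548 km, so the target fraction is f = 7100/12548 ≈ 0.566.
Interpolate at f ≈ 0.566 with slerp weights a = sin((1−f)δ)/sin δ ≈ 0.819, b = sin(fδ)/sin δ ≈ 0.974.
p = a·p₁ + b·p₂ ≈ (0.211, -0.971, 0.112); φ = arcsin(p_z) ≈ 6.44°, λ = atan2(p_y, p_x) ≈ -77.74°.

≈ 6°N, 78°W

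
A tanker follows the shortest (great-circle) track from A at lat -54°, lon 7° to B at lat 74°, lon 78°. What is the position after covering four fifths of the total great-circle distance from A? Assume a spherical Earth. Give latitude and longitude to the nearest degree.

Convert each endpoint to a unit vector on the sphere (x = cos φ cos λ, y = cos φ sin λ, z = sin φ).
The central angle between the endpoints is δ = arccos(p₁·p₂) ≈ 2.382 rad (136.5°).
Interpolate at f = 4/5 with slerp weights a = sin((1−f)δ)/sin δ ≈ 0.666, b = sin(fδ)/sin δ ≈ 1.371.
p = a·p₁ + b·p₂ ≈ (0.467, 0.417, 0.780); φ = arcsin(p_z) ≈ 51.22°, λ = atan2(p_y, p_x) ≈ 41.79°.

≈ lat 51°, lon 42°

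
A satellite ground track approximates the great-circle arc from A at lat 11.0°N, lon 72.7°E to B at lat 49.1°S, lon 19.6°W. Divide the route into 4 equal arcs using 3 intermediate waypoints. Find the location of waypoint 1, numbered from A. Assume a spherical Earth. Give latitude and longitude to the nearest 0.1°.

≈ lat 7.9°S, lon 56.3°E

Write both endpoints as unit vectors p₁, p₂ with components (cos φ cos λ, cos φ sin λ, sin φ).
The central angle between the endpoints is δ = arccos(p₁·p₂) ≈ 1.742 rad (99.8°).
Interpolate at f = 1/4 with slerp weights a = sin((1−f)δ)/sin δ ≈ 0.979, b = sin(fδ)/sin δ ≈ 0.428.
p = a·p₁ + b·p₂ ≈ (0.550, 0.824, -0.137); φ = arcsin(p_z) ≈ -7.85°, λ = atan2(p_y, p_x) ≈ 56.28°.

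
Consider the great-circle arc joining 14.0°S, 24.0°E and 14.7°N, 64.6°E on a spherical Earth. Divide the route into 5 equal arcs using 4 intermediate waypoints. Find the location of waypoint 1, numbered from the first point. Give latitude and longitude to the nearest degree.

Convert each endpoint to a unit vector on the sphere (x = cos φ cos λ, y = cos φ sin λ, z = sin φ).
The central angle between the endpoints is δ = arccos(p₁·p₂) ≈ 0.862 rad (49.4°).
Interpolate at f = 1/5 with slerp weights a = sin((1−f)δ)/sin δ ≈ 0.838, b = sin(fδ)/sin δ ≈ 0.226.
p = a·p₁ + b·p₂ ≈ (0.837, 0.528, -0.145); φ = arcsin(p_z) ≈ -8.36°, λ = atan2(p_y, p_x) ≈ 32.27°.

≈ 8°S, 32°E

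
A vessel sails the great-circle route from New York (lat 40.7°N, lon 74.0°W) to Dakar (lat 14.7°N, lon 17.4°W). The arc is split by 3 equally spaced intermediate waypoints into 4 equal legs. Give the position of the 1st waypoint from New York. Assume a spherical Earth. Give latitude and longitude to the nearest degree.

The haversine formula gives a central angle δ ≈ 0.965 rad (55.3°) between the endpoints.
Interpolate at f = 1/4 with slerp weights a = sin((1−f)δ)/sin δ ≈ 0.806, b = sin(fδ)/sin δ ≈ 0.291.
p = a·p₁ + b·p₂ ≈ (0.437, -0.671, 0.599); φ = arcsin(p_z) ≈ 36.80°, λ = atan2(p_y, p_x) ≈ -56.95°.

≈ lat 37°N, lon 57°W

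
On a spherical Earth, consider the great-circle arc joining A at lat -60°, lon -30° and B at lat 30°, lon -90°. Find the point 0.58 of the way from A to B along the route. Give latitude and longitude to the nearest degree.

≈ lat -9°, lon -72°

Convert each endpoint to a unit vector on the sphere (x = cos φ cos λ, y = cos φ sin λ, z = sin φ).
The central angle between the endpoints is δ = arccos(p₁·p₂) ≈ 1.789 rad (102.5°).
Interpolate at f = 0.58 with slerp weights a = sin((1−f)δ)/sin δ ≈ 0.699, b = sin(fδ)/sin δ ≈ 0.882.
p = a·p₁ + b·p₂ ≈ (0.303, -0.939, -0.164); φ = arcsin(p_z) ≈ -9.47°, λ = atan2(p_y, p_x) ≈ -72.12°.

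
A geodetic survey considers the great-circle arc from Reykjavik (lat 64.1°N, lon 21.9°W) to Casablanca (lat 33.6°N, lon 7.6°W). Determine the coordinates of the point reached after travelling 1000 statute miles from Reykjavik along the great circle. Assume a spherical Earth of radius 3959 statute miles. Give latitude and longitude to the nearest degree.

≈ lat 50°N, lon 13°W

From cos δ = sin φ₁ sin φ₂ + cos φ₁ cos φ₂ cos Δλ, the central angle is δ ≈ 0.554 rad (31.7°). The total great-circle distance is δ·R ≈ 0.554 × 3959 ≈ 2194 mi, so the target fraction is f = 1000/2194 ≈ 0.456.
Interpolate at f ≈ 0.456 with slerp weights a = sin((1−f)δ)/sin δ ≈ 0.564, b = sin(fδ)/sin δ ≈ 0.475.
p = a·p₁ + b·p₂ ≈ (0.621, -0.144, 0.771); φ = arcsin(p_z) ≈ 50.40°, λ = atan2(p_y, p_x) ≈ -13.08°.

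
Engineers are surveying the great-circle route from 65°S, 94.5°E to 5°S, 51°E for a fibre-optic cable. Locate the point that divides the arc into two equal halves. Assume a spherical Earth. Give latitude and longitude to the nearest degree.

≈ 37°S, 64°E

From cos δ = sin φ₁ sin φ₂ + cos φ₁ cos φ₂ cos Δλ, the central angle is δ ≈ 1.176 rad (67.4°).
Interpolate at f = 1/2 with slerp weights a = sin((1−f)δ)/sin δ ≈ 0.601, b = sin(fδ)/sin δ ≈ 0.601.
p = a·p₁ + b·p₂ ≈ (0.357, 0.718, -0.597); φ = arcsin(p_z) ≈ -36.66°, λ = atan2(p_y, p_x) ≈ 63.59°.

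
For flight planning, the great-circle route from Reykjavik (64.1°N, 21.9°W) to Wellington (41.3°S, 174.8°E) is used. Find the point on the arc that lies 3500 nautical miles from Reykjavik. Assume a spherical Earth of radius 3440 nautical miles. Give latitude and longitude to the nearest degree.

≈ 52°N, 156°W

Convert each endpoint to a unit vector on the sphere (x = cos φ cos λ, y = cos φ sin λ, z = sin φ).
The central angle between the endpoints is δ = arccos(p₁·p₂) ≈ 2.709 rad (155.2°). The total great-circle distance is δ·R ≈ 2.709 × 3440 ≈ 9320 nmi, so the target fraction is f = 3500/9320 ≈ 0.376.
Interpolate at f ≈ 0.376 with slerp weights a = sin((1−f)δ)/sin δ ≈ 2.370, b = sin(fδ)/sin δ ≈ 2.031.
p = a·p₁ + b·p₂ ≈ (-0.559, -0.248, 0.791); φ = arcsin(p_z) ≈ 52.30°, λ = atan2(p_y, p_x) ≈ -156.10°.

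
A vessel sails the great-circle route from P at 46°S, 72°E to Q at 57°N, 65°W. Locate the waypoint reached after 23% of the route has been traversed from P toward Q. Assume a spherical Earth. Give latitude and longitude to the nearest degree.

≈ 20°S, 44°E

Write both endpoints as unit vectors p₁, p₂ with components (cos φ cos λ, cos φ sin λ, sin φ).
The central angle between the endpoints is δ = arccos(p₁·p₂) ≈ 2.647 rad (151.6°).
Interpolate at f = 0.23 with slerp weights a = sin((1−f)δ)/sin δ ≈ 1.880, b = sin(fδ)/sin δ ≈ 1.204.
p = a·p₁ + b·p₂ ≈ (0.681, 0.648, -0.343); φ = arcsin(p_z) ≈ -20.03°, λ = atan2(p_y, p_x) ≈ 43.58°.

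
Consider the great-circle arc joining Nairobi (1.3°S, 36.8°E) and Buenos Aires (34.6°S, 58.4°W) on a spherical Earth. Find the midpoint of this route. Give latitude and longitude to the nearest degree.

From cos δ = sin φ₁ sin φ₂ + cos φ₁ cos φ₂ cos Δλ, the central angle is δ ≈ 1.633 rad (93.5°).
Interpolate at f = 1/2 with slerp weights a = sin((1−f)δ)/sin δ ≈ 0.730, b = sin(fδ)/sin δ ≈ 0.730.
p = a·p₁ + b·p₂ ≈ (0.899, -0.075, -0.431); φ = arcsin(p_z) ≈ -25.54°, λ = atan2(p_y, p_x) ≈ -4.74°.

≈ 26°S, 5°W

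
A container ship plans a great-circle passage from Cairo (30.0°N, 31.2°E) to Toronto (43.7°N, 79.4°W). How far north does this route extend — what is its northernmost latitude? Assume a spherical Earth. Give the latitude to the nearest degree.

≈ 54°N

The great circle lies in the plane with unit normal n̂ = (p₁ × p₂)/|p₁ × p₂|.
Here n̂_z ≈ -0.591; the vertex latitude is φ_max = arccos|n̂_z| ≈ 53.8°.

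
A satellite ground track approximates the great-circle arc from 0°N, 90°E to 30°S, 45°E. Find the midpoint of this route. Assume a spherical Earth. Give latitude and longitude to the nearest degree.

Write both endpoints as unit vectors p₁, p₂ with components (cos φ cos λ, cos φ sin λ, sin φ).
The central angle between the endpoints is δ = arccos(p₁·p₂) ≈ 0.912 rad (52.2°).
Interpolate at f = 1/2 with slerp weights a = sin((1−f)δ)/sin δ ≈ 0.557, b = sin(fδ)/sin δ ≈ 0.557.
p = a·p₁ + b·p₂ ≈ (0.341, 0.898, -0.278); φ = arcsin(p_z) ≈ -16.17°, λ = atan2(p_y, p_x) ≈ 69.20°.

≈ 16°S, 69°E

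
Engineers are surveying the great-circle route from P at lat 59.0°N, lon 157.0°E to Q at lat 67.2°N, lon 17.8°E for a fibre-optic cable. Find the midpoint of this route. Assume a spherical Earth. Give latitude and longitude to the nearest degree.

Write both endpoints as unit vectors p₁, p₂ with components (cos φ cos λ, cos φ sin λ, sin φ).
The central angle between the endpoints is δ = arccos(p₁·p₂) ≈ 0.877 rad (50.3°).
Interpolate at f = 1/2 with slerp weights a = sin((1−f)δ)/sin δ ≈ 0.552, b = sin(fδ)/sin δ ≈ 0.552.
p = a·p₁ + b·p₂ ≈ (-0.058, 0.177, 0.983); φ = arcsin(p_z) ≈ 79.29°, λ = atan2(p_y, p_x) ≈ 108.20°.

≈ lat 79°N, lon 108°E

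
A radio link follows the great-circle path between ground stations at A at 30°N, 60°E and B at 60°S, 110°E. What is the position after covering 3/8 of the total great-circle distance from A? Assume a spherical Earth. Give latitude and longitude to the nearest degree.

≈ 5°S, 74°E

From cos δ = sin φ₁ sin φ₂ + cos φ₁ cos φ₂ cos Δλ, the central angle is δ ≈ 1.726 rad (98.9°).
Interpolate at f = 3/8 with slerp weights a = sin((1−f)δ)/sin δ ≈ 0.892, b = sin(fδ)/sin δ ≈ 0.610.
p = a·p₁ + b·p₂ ≈ (0.282, 0.956, -0.083); φ = arcsin(p_z) ≈ -4.73°, λ = atan2(p_y, p_x) ≈ 73.57°.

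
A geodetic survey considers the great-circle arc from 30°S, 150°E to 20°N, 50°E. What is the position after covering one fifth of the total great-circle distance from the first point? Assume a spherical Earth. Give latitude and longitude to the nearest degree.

Write both endpoints as unit vectors p₁, p₂ with components (cos φ cos λ, cos φ sin λ, sin φ).
The central angle between the endpoints is δ = arccos(p₁·p₂) ≈ 1.888 rad (108.2°).
Interpolate at f = 1/5 with slerp weights a = sin((1−f)δ)/sin δ ≈ 1.051, b = sin(fδ)/sin δ ≈ 0.388.
p = a·p₁ + b·p₂ ≈ (-0.554, 0.734, -0.393); φ = arcsin(p_z) ≈ -23.12°, λ = atan2(p_y, p_x) ≈ 127.01°.

≈ 23°S, 127°E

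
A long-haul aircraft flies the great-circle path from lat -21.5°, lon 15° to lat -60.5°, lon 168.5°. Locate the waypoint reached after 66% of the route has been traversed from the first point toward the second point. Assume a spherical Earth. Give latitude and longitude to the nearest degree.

From cos δ = sin φ₁ sin φ₂ + cos φ₁ cos φ₂ cos Δλ, the central angle is δ ≈ 1.662 rad (95.2°).
Interpolate at f = 0.66 with slerp weights a = sin((1−f)δ)/sin δ ≈ 0.538, b = sin(fδ)/sin δ ≈ 0.894.
p = a·p₁ + b·p₂ ≈ (0.052, 0.217, -0.975); φ = arcsin(p_z) ≈ -77.09°, λ = atan2(p_y, p_x) ≈ 76.51°.

≈ lat -77°, lon 77°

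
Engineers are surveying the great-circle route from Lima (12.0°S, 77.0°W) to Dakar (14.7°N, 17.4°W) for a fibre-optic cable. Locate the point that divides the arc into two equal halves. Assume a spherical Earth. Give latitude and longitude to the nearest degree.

The haversine formula gives a central angle δ ≈ 1.131 rad (64.8°) between the endpoints.
Interpolate at f = 1/2 with slerp weights a = sin((1−f)δ)/sin δ ≈ 0.592, b = sin(fδ)/sin δ ≈ 0.592.
p = a·p₁ + b·p₂ ≈ (0.677, -0.736, 0.027); φ = arcsin(p_z) ≈ 1.56°, λ = atan2(p_y, p_x) ≈ -47.38°.

≈ 2°N, 47°W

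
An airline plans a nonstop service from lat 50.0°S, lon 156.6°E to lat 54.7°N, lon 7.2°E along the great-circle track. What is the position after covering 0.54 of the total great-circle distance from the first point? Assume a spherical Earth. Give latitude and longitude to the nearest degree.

Write both endpoints as unit vectors p₁, p₂ with components (cos φ cos λ, cos φ sin λ, sin φ).
The central angle between the endpoints is δ = arccos(p₁·p₂) ≈ 2.808 rad (160.9°).
Interpolate at f = 0.54 with slerp weights a = sin((1−f)δ)/sin δ ≈ 2.937, b = sin(fδ)/sin δ ≈ 3.051.
p = a·p₁ + b·p₂ ≈ (0.016, 0.971, 0.240); φ = arcsin(p_z) ≈ 13.88°, λ = atan2(p_y, p_x) ≈ 89.03°.

≈ lat 14°N, lon 89°E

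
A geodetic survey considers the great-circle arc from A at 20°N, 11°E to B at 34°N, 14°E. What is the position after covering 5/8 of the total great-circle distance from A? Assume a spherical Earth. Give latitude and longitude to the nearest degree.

Write both endpoints as unit vectors p₁, p₂ with components (cos φ cos λ, cos φ sin λ, sin φ).
The central angle between the endpoints is δ = arccos(p₁·p₂) ≈ 0.249 rad (14.3°).
Interpolate at f = 5/8 with slerp weights a = sin((1−f)δ)/sin δ ≈ 0.378, b = sin(fδ)/sin δ ≈ 0.629.
p = a·p₁ + b·p₂ ≈ (0.855, 0.194, 0.481); φ = arcsin(p_z) ≈ 28.76°, λ = atan2(p_y, p_x) ≈ 12.78°.

≈ 29°N, 13°E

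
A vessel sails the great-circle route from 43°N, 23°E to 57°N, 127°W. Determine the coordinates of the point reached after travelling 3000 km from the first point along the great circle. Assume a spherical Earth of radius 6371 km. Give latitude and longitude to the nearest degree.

≈ 68°N, 3°E

From cos δ = sin φ₁ sin φ₂ + cos φ₁ cos φ₂ cos Δλ, the central angle is δ ≈ 1.342 rad (76.9°). The total great-circle distance is δ·R ≈ 1.342 × 6371 ≈ 8549 km, so the target fraction is f = 3000/8549 ≈ 0.351.
Interpolate at f ≈ 0.351 with slerp weights a = sin((1−f)δ)/sin δ ≈ 0.785, b = sin(fδ)/sin δ ≈ 0.466.
p = a·p₁ + b·p₂ ≈ (0.376, 0.022, 0.926); φ = arcsin(p_z) ≈ 67.87°, λ = atan2(p_y, p_x) ≈ 3.32°.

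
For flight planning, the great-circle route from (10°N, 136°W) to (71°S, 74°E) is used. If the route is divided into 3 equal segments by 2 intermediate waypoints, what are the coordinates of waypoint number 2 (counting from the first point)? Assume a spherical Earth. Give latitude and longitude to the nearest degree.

≈ (65°S, 161°W)

The haversine formula gives a central angle δ ≈ 2.028 rad (116.2°) between the endpoints.
Interpolate at f = 2/3 with slerp weights a = sin((1−f)δ)/sin δ ≈ 0.698, b = sin(fδ)/sin δ ≈ 1.088.
p = a·p₁ + b·p₂ ≈ (-0.397, -0.137, -0.908); φ = arcsin(p_z) ≈ -65.20°, λ = atan2(p_y, p_x) ≈ -160.98°.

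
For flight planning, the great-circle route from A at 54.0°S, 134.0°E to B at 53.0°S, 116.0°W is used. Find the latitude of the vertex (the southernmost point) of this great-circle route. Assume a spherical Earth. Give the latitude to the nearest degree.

The great circle lies in the plane with unit normal n̂ = (p₁ × p₂)/|p₁ × p₂|.
Here n̂_z ≈ +0.391; the vertex latitude is φ_max = arccos|n̂_z| ≈ 67.0°.

≈ 67°S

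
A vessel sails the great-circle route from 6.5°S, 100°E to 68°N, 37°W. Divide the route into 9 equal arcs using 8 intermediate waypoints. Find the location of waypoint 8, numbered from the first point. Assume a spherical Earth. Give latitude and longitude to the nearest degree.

≈ 74°N, 2°W

From cos δ = sin φ₁ sin φ₂ + cos φ₁ cos φ₂ cos Δλ, the central angle is δ ≈ 1.958 rad (112.2°).
Interpolate at f = 8/9 with slerp weights a = sin((1−f)δ)/sin δ ≈ 0.233, b = sin(fδ)/sin δ ≈ 1.064.
p = a·p₁ + b·p₂ ≈ (0.278, -0.012, 0.960); φ = arcsin(p_z) ≈ 73.83°, λ = atan2(p_y, p_x) ≈ -2.46°.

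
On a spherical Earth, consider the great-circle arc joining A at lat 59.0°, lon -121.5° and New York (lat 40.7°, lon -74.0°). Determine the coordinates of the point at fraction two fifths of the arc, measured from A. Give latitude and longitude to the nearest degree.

Convert each endpoint to a unit vector on the sphere (x = cos φ cos λ, y = cos φ sin λ, z = sin φ).
The central angle between the endpoints is δ = arccos(p₁·p₂) ≈ 0.605 rad (34.6°).
Interpolate at f = 2/5 with slerp weights a = sin((1−f)δ)/sin δ ≈ 0.624, b = sin(fδ)/sin δ ≈ 0.421.
p = a·p₁ + b·p₂ ≈ (-0.080, -0.581, 0.810); φ = arcsin(p_z) ≈ 54.08°, λ = atan2(p_y, p_x) ≈ -97.83°.

≈ lat 54°, lon -98°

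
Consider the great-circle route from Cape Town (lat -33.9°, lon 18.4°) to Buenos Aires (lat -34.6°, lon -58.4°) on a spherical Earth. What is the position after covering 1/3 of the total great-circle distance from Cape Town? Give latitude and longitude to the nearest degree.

Write both endpoints as unit vectors p₁, p₂ with components (cos φ cos λ, cos φ sin λ, sin φ).
The central angle between the endpoints is δ = arccos(p₁·p₂) ≈ 1.078 rad (61.8°).
Interpolate at f = 1/3 with slerp weights a = sin((1−f)δ)/sin δ ≈ 0.747, b = sin(fδ)/sin δ ≈ 0.399.
p = a·p₁ + b·p₂ ≈ (0.761, -0.084, -0.644); φ = arcsin(p_z) ≈ -40.06°, λ = atan2(p_y, p_x) ≈ -6.31°.

≈ lat -40°, lon -6°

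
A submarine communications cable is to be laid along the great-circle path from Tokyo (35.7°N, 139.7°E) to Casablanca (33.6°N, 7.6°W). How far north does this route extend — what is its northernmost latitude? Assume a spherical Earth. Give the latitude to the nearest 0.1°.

≈ 67.9°N

The great circle lies in the plane with unit normal n̂ = (p₁ × p₂)/|p₁ × p₂|.
Here n̂_z ≈ -0.377; the vertex latitude is φ_max = arccos|n̂_z| ≈ 67.9°.
Check via Clairaut: cos φ_max = |cos φ₁| · sin C = cos(35.7°)·sin(27.7°) ≈ 0.377, again giving ≈ 67.9°.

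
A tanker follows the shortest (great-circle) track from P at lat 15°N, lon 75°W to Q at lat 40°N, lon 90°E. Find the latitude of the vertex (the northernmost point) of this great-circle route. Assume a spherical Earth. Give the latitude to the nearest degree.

The great circle lies in the plane with unit normal n̂ = (p₁ × p₂)/|p₁ × p₂|.
Here n̂_z ≈ +0.229; the vertex latitude is φ_max = arccos|n̂_z| ≈ 76.8°.
Check via Clairaut: cos φ_max = |cos φ₁| · sin C = cos(15.0°)·sin(13.7°) ≈ 0.229, again giving ≈ 76.8°.

≈ 77°N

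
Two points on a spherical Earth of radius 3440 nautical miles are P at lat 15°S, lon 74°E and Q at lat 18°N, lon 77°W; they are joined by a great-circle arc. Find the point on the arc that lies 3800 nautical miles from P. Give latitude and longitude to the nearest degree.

≈ lat 2°N, lon 12°E

The haversine formula gives a central angle δ ≈ 2.654 rad (152.1°) between the endpoints. The total great-circle distance is δ·R ≈ 2.654 × 3440 ≈ 9130 nmi, so the target fraction is f = 3800/9130 ≈ 0.416.
Interpolate at f ≈ 0.416 with slerp weights a = sin((1−f)δ)/sin δ ≈ 2.134, b = sin(fδ)/sin δ ≈ 1.907.
p = a·p₁ + b·p₂ ≈ (0.976, 0.214, 0.037); φ = arcsin(p_z) ≈ 2.11°, λ = atan2(p_y, p_x) ≈ 12.39°.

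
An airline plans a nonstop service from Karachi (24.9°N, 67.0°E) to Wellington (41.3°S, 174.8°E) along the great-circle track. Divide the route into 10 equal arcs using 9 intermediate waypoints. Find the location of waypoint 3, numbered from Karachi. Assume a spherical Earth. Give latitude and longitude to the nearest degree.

Convert each endpoint to a unit vector on the sphere (x = cos φ cos λ, y = cos φ sin λ, z = sin φ).
The central angle between the endpoints is δ = arccos(p₁·p₂) ≈ 2.079 rad (119.1°).
Interpolate at f = 3/10 with slerp weights a = sin((1−f)δ)/sin δ ≈ 1.137, b = sin(fδ)/sin δ ≈ 0.668.
p = a·p₁ + b·p₂ ≈ (-0.097, 0.995, 0.038); φ = arcsin(p_z) ≈ 2.15°, λ = atan2(p_y, p_x) ≈ 95.58°.

≈ (2°N, 96°E)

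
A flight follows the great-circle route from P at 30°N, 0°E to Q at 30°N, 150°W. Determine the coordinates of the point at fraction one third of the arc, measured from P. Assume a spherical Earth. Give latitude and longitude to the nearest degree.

≈ 60°N, 35°W

From cos δ = sin φ₁ sin φ₂ + cos φ₁ cos φ₂ cos Δλ, the central angle is δ ≈ 1.982 rad (113.5°).
Interpolate at f = 1/3 with slerp weights a = sin((1−f)δ)/sin δ ≈ 1.057, b = sin(fδ)/sin δ ≈ 0.669.
p = a·p₁ + b·p₂ ≈ (0.413, -0.290, 0.863); φ = arcsin(p_z) ≈ 59.68°, λ = atan2(p_y, p_x) ≈ -35.03°.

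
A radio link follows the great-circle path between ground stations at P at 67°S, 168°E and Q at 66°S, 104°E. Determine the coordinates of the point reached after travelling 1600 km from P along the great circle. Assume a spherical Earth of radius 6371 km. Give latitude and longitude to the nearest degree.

Convert each endpoint to a unit vector on the sphere (x = cos φ cos λ, y = cos φ sin λ, z = sin φ).
The central angle between the endpoints is δ = arccos(p₁·p₂) ≈ 0.426 rad (24.4°). The total great-circle distance is δ·R ≈ 0.426 × 6371 ≈ 2715 km, so the target fraction is f = 1600/2715 ≈ 0.589.
Interpolate at f ≈ 0.589 with slerp weights a = sin((1−f)δ)/sin δ ≈ 0.421, b = sin(fδ)/sin δ ≈ 0.601.
p = a·p₁ + b·p₂ ≈ (-0.220, 0.272, -0.937); φ = arcsin(p_z) ≈ -69.54°, λ = atan2(p_y, p_x) ≈ 129.03°.

≈ 70°S, 129°E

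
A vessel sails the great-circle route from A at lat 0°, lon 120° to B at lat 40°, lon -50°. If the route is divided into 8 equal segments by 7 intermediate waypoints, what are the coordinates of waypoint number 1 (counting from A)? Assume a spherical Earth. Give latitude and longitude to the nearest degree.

Write both endpoints as unit vectors p₁, p₂ with components (cos φ cos λ, cos φ sin λ, sin φ).
The central angle between the endpoints is δ = arccos(p₁·p₂) ≈ 2.426 rad (139.0°).
Interpolate at f = 1/8 with slerp weights a = sin((1−f)δ)/sin δ ≈ 1.298, b = sin(fδ)/sin δ ≈ 0.455.
p = a·p₁ + b·p₂ ≈ (-0.425, 0.857, 0.292); φ = arcsin(p_z) ≈ 17.00°, λ = atan2(p_y, p_x) ≈ 116.37°.

≈ lat 17°, lon 116°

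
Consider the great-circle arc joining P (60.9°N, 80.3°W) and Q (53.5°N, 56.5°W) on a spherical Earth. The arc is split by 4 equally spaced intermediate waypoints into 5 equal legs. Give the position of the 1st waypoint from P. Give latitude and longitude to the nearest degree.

Write both endpoints as unit vectors p₁, p₂ with components (cos φ cos λ, cos φ sin λ, sin φ).
The central angle between the endpoints is δ = arccos(p₁·p₂) ≈ 0.257 rad (14.7°).
Interpolate at f = 1/5 with slerp weights a = sin((1−f)δ)/sin δ ≈ 0.803, b = sin(fδ)/sin δ ≈ 0.202.
p = a·p₁ + b·p₂ ≈ (0.132, -0.485, 0.864); φ = arcsin(p_z) ≈ 59.80°, λ = atan2(p_y, p_x) ≈ -74.76°.

≈ (60°N, 75°W)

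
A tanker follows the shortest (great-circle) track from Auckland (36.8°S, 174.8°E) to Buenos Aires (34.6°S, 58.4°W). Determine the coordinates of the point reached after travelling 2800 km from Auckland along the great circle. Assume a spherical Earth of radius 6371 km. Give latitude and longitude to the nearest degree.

The haversine formula gives a central angle δ ≈ 1.625 rad (93.1°) between the endpoints. The total great-circle distance is δ·R ≈ 1.625 × 6371 ≈ 10356 km, so the target fraction is f = 2800/10356 ≈ 0.270.
Interpolate at f ≈ 0.270 with slerp weights a = sin((1−f)δ)/sin δ ≈ 0.928, b = sin(fδ)/sin δ ≈ 0.426.
p = a·p₁ + b·p₂ ≈ (-0.556, -0.231, -0.798); φ = arcsin(p_z) ≈ -52.94°, λ = atan2(p_y, p_x) ≈ -157.42°.

≈ 53°S, 157°W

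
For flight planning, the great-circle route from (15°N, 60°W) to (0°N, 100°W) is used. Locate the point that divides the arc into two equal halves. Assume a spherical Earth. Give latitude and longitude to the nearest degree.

The haversine formula gives a central angle δ ≈ 0.738 rad (42.3°) between the endpoints.
Interpolate at f = 1/2 with slerp weights a = sin((1−f)δ)/sin δ ≈ 0.536, b = sin(fδ)/sin δ ≈ 0.536.
p = a·p₁ + b·p₂ ≈ (0.166, -0.976, 0.139); φ = arcsin(p_z) ≈ 7.98°, λ = atan2(p_y, p_x) ≈ -80.36°.

≈ (8°N, 80°W)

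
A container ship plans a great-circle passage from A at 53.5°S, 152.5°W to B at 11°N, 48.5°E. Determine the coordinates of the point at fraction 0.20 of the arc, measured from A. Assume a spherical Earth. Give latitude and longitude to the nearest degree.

From cos δ = sin φ₁ sin φ₂ + cos φ₁ cos φ₂ cos Δλ, the central angle is δ ≈ 2.344 rad (134.3°).
Interpolate at f = 0.20 with slerp weights a = sin((1−f)δ)/sin δ ≈ 1.333, b = sin(fδ)/sin δ ≈ 0.631.
p = a·p₁ + b·p₂ ≈ (-0.293, 0.098, -0.951); φ = arcsin(p_z) ≈ -72.02°, λ = atan2(p_y, p_x) ≈ 161.48°.

≈ 72°S, 161°E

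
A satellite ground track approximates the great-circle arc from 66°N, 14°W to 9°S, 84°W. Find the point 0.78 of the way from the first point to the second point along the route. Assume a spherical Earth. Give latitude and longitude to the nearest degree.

≈ 9°N, 76°W

Convert each endpoint to a unit vector on the sphere (x = cos φ cos λ, y = cos φ sin λ, z = sin φ).
The central angle between the endpoints is δ = arccos(p₁·p₂) ≈ 1.576 rad (90.3°).
Interpolate at f = 0.78 with slerp weights a = sin((1−f)δ)/sin δ ≈ 0.340, b = sin(fδ)/sin δ ≈ 0.942.
p = a·p₁ + b·p₂ ≈ (0.231, -0.959, 0.163); φ = arcsin(p_z) ≈ 9.39°, λ = atan2(p_y, p_x) ≈ -76.43°.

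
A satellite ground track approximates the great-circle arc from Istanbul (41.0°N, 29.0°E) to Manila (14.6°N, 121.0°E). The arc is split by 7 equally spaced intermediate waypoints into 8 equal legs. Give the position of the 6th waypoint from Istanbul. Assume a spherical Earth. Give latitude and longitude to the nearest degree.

≈ (27°N, 104°E)

Convert each endpoint to a unit vector on the sphere (x = cos φ cos λ, y = cos φ sin λ, z = sin φ).
The central angle between the endpoints is δ = arccos(p₁·p₂) ≈ 1.430 rad (82.0°).
Interpolate at f = 6/8 with slerp weights a = sin((1−f)δ)/sin δ ≈ 0.354, b = sin(fδ)/sin δ ≈ 0.887.
p = a·p₁ + b·p₂ ≈ (-0.209, 0.865, 0.456); φ = arcsin(p_z) ≈ 27.10°, λ = atan2(p_y, p_x) ≈ 103.57°.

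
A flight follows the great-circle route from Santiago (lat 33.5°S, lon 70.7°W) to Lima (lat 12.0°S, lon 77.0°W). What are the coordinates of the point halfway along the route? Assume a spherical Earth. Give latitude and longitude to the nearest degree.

≈ lat 23°S, lon 74°W

Write both endpoints as unit vectors p₁, p₂ with components (cos φ cos λ, cos φ sin λ, sin φ).
The central angle between the endpoints is δ = arccos(p₁·p₂) ≈ 0.388 rad (22.3°).
Interpolate at f = 1/2 with slerp weights a = sin((1−f)δ)/sin δ ≈ 0.510, b = sin(fδ)/sin δ ≈ 0.510.
p = a·p₁ + b·p₂ ≈ (0.253, -0.887, -0.387); φ = arcsin(p_z) ≈ -22.78°, λ = atan2(p_y, p_x) ≈ -74.10°.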